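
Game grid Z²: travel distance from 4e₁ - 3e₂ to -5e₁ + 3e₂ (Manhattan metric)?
15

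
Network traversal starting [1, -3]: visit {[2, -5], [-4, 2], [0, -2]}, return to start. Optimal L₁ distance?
26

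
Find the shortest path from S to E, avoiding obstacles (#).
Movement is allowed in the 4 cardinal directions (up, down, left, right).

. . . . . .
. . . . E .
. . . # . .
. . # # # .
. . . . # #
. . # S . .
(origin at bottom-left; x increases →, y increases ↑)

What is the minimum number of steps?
9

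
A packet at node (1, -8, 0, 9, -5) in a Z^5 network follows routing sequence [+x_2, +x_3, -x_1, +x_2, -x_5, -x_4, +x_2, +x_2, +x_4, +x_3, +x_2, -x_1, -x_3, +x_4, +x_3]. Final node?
(-1, -3, 2, 10, -6)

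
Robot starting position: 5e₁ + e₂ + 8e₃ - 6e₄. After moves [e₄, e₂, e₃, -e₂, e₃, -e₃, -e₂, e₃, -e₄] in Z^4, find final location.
(5, 0, 10, -6)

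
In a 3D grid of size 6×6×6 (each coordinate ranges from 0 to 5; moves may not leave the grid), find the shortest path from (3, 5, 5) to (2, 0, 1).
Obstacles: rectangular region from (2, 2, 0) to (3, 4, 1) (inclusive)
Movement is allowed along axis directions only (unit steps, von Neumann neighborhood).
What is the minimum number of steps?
10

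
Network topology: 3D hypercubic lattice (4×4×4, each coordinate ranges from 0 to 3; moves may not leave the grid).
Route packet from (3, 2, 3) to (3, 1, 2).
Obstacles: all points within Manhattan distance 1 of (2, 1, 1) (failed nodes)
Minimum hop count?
2
(one shortest path: (3, 2, 3) → (3, 1, 3) → (3, 1, 2))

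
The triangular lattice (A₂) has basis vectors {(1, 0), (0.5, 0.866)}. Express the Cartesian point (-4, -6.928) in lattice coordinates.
-8b₂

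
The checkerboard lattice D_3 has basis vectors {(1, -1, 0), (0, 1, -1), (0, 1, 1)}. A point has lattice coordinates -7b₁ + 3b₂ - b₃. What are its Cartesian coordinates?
(-7, 9, -4)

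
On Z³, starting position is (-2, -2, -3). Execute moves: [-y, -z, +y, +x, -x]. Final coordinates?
(-2, -2, -4)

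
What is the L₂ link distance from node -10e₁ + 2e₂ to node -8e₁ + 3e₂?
2.23607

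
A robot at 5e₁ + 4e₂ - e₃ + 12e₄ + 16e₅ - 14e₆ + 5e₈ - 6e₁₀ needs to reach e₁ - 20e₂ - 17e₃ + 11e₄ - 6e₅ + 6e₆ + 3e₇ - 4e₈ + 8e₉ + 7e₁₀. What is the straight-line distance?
45.3431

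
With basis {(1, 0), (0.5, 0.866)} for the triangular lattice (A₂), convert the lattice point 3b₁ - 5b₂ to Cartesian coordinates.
(0.5, -4.33)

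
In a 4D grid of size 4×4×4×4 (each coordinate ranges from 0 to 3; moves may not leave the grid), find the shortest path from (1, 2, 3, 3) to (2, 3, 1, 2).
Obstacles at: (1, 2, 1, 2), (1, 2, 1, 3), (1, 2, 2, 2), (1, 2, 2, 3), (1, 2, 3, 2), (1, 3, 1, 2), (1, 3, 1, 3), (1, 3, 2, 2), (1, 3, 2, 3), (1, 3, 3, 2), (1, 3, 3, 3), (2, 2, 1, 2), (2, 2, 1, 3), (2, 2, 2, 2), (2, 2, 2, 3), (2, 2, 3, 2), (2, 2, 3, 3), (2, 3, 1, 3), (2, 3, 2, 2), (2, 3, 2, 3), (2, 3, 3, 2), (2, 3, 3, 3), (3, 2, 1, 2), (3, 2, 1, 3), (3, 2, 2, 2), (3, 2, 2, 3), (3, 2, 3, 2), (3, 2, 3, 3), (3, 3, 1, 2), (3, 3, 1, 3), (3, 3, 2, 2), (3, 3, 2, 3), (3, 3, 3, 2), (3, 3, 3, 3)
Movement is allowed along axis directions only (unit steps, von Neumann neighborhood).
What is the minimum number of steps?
9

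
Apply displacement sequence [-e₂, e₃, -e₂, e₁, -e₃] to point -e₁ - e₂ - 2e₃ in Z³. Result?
(0, -3, -2)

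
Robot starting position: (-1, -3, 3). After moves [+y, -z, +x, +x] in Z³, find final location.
(1, -2, 2)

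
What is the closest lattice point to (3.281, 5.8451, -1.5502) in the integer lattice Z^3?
(3, 6, -2)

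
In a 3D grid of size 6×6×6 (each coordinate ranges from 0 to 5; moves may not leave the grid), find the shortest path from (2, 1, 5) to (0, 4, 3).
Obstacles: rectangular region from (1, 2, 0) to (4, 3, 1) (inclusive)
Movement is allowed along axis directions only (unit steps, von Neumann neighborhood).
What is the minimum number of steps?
7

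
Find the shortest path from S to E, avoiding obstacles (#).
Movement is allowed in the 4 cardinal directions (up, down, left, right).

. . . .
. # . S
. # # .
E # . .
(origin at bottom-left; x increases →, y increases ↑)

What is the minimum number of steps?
7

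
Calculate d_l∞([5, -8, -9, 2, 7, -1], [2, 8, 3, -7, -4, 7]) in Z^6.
16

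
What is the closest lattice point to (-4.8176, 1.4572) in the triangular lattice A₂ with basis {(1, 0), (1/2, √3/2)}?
(-5, 1.732)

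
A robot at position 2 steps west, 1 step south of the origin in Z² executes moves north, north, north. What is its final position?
(-2, 2)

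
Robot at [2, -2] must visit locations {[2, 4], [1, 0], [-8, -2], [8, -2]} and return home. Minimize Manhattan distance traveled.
44
(one optimal route: (2, -2) → (2, 4) → (1, 0) → (-8, -2) → (8, -2) → (2, -2))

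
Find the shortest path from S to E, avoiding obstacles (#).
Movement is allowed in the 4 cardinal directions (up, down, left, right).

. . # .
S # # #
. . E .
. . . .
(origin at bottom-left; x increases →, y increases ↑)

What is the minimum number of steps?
3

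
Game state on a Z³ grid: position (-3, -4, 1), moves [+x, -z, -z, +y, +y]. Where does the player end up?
(-2, -2, -1)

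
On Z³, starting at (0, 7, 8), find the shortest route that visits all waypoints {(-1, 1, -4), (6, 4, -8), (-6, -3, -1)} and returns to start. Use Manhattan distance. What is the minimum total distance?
76
(one optimal route: (0, 7, 8) → (6, 4, -8) → (-1, 1, -4) → (-6, -3, -1) → (0, 7, 8))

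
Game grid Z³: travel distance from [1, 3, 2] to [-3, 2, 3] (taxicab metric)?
6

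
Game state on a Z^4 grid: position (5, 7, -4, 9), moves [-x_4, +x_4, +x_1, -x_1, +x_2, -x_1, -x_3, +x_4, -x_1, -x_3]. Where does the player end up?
(3, 8, -6, 10)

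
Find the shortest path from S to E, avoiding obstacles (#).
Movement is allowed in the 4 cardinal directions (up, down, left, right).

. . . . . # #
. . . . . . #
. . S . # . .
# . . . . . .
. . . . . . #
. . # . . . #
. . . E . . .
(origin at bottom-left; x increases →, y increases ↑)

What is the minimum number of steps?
5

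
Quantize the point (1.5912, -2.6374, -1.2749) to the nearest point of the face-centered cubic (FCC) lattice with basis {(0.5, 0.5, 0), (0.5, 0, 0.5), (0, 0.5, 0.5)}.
(1.5, -2.5, -1)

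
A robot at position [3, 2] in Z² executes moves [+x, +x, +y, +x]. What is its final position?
(6, 3)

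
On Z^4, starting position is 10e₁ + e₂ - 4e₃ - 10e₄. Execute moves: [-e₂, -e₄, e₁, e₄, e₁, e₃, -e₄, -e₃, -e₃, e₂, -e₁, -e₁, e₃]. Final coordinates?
(10, 1, -4, -11)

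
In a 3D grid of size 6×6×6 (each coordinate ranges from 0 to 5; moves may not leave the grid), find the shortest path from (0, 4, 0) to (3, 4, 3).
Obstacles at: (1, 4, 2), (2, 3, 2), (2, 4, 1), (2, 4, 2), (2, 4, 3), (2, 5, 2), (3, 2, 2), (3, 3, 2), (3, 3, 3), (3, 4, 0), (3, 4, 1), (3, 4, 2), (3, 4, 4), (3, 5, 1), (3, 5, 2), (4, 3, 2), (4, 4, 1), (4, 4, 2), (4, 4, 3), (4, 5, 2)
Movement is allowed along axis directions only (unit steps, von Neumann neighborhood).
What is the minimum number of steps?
8
(one shortest path: (0, 4, 0) → (1, 4, 0) → (1, 5, 0) → (1, 5, 1) → (1, 5, 2) → (1, 5, 3) → (2, 5, 3) → (3, 5, 3) → (3, 4, 3))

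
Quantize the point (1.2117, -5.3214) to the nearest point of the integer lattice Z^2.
(1, -5)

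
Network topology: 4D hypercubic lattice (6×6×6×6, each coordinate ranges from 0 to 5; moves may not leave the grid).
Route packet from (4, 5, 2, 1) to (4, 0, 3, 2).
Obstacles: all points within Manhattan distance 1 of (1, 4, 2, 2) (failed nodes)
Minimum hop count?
7
(one shortest path: (4, 5, 2, 1) → (4, 4, 2, 1) → (4, 3, 2, 1) → (4, 2, 2, 1) → (4, 1, 2, 1) → (4, 0, 2, 1) → (4, 0, 3, 1) → (4, 0, 3, 2))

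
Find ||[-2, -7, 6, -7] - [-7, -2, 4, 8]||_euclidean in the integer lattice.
16.7033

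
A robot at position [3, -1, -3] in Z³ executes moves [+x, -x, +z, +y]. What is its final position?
(3, 0, -2)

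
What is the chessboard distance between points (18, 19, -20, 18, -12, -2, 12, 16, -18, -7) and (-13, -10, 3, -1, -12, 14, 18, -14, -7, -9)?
31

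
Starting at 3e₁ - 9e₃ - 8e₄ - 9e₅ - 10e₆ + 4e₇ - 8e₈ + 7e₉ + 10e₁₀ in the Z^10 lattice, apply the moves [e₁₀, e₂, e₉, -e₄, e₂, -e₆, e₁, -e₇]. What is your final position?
(4, 2, -9, -9, -9, -11, 3, -8, 8, 11)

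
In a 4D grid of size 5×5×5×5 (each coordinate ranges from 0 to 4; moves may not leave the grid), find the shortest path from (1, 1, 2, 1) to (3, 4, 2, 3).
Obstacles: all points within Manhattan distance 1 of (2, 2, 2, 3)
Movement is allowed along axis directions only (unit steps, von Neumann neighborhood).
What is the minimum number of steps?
7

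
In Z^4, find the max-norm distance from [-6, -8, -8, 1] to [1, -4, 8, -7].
16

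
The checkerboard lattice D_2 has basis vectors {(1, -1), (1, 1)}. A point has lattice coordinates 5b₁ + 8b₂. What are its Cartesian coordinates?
(13, 3)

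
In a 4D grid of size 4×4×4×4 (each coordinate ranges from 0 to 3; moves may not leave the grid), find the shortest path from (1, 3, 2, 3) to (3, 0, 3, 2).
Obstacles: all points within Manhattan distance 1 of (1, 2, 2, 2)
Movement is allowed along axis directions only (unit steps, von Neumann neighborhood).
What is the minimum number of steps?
7
(one shortest path: (1, 3, 2, 3) → (2, 3, 2, 3) → (3, 3, 2, 3) → (3, 2, 2, 3) → (3, 1, 2, 3) → (3, 0, 2, 3) → (3, 0, 3, 3) → (3, 0, 3, 2))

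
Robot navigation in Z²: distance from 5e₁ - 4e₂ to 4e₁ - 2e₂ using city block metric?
3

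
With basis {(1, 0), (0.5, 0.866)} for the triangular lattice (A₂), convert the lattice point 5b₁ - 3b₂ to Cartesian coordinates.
(3.5, -2.598)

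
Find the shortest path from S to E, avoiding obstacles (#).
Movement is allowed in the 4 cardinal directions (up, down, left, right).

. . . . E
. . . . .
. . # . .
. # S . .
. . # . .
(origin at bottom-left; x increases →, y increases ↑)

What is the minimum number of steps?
5
(one shortest path: (2, 1) → (3, 1) → (4, 1) → (4, 2) → (4, 3) → (4, 4))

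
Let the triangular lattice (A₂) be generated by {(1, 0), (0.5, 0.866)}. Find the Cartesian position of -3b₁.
(-3, 0)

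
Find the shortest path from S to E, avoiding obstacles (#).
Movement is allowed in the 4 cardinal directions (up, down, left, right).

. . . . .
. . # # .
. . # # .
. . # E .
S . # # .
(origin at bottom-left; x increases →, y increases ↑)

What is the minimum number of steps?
12
(one shortest path: (0, 0) → (1, 0) → (1, 1) → (1, 2) → (1, 3) → (1, 4) → (2, 4) → (3, 4) → (4, 4) → (4, 3) → (4, 2) → (4, 1) → (3, 1))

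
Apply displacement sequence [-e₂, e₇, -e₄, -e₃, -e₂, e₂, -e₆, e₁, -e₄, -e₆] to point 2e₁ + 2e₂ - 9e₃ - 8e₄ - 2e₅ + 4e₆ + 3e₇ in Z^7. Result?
(3, 1, -10, -10, -2, 2, 4)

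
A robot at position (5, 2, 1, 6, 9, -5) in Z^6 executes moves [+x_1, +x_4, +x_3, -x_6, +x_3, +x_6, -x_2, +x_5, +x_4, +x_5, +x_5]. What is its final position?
(6, 1, 3, 8, 12, -5)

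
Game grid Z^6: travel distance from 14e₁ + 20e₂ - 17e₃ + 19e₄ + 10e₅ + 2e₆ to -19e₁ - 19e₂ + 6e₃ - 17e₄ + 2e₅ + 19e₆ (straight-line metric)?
69.1954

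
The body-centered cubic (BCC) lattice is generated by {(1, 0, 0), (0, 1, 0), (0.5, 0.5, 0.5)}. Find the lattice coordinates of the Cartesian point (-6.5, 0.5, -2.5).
-4b₁ + 3b₂ - 5b₃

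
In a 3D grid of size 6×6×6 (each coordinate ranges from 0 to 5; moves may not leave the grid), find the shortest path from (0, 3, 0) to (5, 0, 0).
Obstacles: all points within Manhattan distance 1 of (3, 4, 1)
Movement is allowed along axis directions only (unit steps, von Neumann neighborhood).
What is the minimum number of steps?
8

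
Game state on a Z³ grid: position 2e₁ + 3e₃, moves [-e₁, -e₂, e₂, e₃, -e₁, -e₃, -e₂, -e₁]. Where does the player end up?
(-1, -1, 3)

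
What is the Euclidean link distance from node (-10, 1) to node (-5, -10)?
12.083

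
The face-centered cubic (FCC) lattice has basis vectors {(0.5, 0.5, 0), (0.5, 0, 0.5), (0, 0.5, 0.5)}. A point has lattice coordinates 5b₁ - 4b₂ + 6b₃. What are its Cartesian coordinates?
(0.5, 5.5, 1)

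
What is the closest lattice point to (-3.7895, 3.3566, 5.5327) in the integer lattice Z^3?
(-4, 3, 6)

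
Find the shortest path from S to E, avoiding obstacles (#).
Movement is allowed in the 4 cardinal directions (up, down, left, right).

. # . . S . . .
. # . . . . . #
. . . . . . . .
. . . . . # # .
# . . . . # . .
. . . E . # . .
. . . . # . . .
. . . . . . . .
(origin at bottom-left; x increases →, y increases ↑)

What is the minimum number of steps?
6
(one shortest path: (4, 7) → (3, 7) → (3, 6) → (3, 5) → (3, 4) → (3, 3) → (3, 2))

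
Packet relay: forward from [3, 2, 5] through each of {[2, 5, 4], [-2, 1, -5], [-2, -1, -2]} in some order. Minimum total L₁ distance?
26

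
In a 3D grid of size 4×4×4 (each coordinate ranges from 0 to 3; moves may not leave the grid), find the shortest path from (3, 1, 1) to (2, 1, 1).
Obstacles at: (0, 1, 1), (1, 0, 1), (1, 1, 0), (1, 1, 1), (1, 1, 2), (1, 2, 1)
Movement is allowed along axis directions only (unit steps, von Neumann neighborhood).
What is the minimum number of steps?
1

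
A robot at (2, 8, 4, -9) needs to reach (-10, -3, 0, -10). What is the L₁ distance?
28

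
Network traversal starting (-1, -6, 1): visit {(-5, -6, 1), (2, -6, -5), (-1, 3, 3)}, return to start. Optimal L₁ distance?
48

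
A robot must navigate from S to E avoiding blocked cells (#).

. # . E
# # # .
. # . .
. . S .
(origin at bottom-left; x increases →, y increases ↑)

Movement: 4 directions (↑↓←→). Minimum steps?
4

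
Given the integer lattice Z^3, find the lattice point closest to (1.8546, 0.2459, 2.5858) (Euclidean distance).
(2, 0, 3)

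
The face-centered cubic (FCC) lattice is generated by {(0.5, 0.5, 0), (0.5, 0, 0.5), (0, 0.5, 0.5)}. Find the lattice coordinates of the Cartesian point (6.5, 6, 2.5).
10b₁ + 3b₂ + 2b₃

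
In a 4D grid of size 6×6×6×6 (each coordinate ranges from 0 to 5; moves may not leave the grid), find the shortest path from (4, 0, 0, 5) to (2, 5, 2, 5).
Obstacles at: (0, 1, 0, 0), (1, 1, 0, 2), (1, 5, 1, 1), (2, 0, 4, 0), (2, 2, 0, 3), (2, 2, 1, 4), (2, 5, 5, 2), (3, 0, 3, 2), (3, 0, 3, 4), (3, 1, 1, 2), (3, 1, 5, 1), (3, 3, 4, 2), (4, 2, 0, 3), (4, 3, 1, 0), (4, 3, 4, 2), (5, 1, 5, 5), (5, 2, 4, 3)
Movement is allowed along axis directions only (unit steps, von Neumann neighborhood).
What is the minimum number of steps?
9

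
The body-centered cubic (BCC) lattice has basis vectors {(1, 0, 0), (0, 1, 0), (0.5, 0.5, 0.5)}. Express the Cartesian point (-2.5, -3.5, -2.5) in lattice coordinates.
-b₂ - 5b₃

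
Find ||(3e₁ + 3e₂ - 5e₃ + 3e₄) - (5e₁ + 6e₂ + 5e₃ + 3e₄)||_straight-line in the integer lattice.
10.6301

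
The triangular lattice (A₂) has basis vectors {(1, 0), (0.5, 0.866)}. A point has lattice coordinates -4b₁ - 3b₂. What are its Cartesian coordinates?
(-5.5, -2.598)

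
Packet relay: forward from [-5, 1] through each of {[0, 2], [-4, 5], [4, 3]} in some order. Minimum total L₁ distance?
17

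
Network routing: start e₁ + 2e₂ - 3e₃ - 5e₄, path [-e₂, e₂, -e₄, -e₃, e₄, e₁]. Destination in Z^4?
(2, 2, -4, -5)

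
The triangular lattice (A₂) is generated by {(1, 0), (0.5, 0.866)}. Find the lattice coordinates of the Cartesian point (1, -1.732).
2b₁ - 2b₂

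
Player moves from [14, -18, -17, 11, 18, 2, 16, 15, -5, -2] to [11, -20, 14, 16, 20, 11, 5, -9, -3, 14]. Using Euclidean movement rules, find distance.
45.1774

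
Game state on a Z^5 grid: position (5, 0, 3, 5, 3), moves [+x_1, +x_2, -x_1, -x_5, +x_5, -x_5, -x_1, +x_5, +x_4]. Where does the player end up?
(4, 1, 3, 6, 3)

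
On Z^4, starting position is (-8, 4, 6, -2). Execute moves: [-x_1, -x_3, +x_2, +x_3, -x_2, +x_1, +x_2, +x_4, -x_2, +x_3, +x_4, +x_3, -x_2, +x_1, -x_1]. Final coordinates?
(-8, 3, 8, 0)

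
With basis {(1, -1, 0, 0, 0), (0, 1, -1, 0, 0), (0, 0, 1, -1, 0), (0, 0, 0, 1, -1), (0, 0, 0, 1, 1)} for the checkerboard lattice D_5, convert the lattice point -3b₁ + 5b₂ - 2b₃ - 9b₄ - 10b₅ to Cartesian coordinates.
(-3, 8, -7, -17, -1)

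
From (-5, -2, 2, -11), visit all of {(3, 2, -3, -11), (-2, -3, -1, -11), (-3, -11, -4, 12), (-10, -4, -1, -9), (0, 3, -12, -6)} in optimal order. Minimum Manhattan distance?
96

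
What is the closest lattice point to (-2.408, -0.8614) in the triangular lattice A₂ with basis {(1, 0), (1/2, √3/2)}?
(-2.5, -0.866)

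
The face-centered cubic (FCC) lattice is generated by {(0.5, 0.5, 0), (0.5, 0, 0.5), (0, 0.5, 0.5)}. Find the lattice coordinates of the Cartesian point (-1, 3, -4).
6b₁ - 8b₂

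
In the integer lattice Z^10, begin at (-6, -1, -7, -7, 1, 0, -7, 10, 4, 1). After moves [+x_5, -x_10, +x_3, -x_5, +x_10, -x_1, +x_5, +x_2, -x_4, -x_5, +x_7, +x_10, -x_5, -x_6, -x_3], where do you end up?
(-7, 0, -7, -8, 0, -1, -6, 10, 4, 2)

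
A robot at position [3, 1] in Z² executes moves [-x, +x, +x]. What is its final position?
(4, 1)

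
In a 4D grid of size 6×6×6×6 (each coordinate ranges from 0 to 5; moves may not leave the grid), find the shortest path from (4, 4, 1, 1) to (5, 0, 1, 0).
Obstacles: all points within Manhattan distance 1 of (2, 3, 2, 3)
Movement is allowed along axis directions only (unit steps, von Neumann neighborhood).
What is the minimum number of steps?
6
(one shortest path: (4, 4, 1, 1) → (5, 4, 1, 1) → (5, 3, 1, 1) → (5, 2, 1, 1) → (5, 1, 1, 1) → (5, 0, 1, 1) → (5, 0, 1, 0))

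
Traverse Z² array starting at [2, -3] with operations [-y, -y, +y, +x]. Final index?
(3, -4)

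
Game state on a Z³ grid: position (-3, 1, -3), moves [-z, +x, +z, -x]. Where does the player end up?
(-3, 1, -3)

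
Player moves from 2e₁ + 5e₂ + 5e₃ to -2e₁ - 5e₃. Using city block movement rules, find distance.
19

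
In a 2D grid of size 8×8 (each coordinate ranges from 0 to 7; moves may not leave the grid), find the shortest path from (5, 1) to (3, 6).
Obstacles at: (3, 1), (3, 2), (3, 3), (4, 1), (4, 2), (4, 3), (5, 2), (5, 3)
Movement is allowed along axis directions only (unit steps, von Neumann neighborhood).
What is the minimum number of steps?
9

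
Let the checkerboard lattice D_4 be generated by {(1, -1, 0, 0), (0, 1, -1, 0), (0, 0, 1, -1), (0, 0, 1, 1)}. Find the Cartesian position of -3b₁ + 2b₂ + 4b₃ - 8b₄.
(-3, 5, -6, -12)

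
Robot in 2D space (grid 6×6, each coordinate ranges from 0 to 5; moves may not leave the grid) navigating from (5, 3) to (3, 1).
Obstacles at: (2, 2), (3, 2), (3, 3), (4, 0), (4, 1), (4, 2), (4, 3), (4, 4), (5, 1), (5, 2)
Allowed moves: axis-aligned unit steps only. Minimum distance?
12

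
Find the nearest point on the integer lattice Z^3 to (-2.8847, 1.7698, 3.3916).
(-3, 2, 3)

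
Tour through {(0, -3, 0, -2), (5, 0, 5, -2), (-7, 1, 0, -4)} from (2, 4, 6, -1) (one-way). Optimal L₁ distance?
35
(one optimal route: (2, 4, 6, -1) → (5, 0, 5, -2) → (0, -3, 0, -2) → (-7, 1, 0, -4))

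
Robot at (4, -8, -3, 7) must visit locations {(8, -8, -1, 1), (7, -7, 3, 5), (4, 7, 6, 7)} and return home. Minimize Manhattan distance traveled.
68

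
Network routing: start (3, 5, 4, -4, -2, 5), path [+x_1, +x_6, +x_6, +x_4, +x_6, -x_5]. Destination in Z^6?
(4, 5, 4, -3, -3, 8)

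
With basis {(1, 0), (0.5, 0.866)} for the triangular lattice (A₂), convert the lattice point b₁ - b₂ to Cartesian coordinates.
(0.5, -0.866)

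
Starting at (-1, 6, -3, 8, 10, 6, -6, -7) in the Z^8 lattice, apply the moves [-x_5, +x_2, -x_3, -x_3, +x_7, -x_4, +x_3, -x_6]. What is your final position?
(-1, 7, -4, 7, 9, 5, -5, -7)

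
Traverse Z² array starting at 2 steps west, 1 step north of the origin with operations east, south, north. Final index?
(-1, 1)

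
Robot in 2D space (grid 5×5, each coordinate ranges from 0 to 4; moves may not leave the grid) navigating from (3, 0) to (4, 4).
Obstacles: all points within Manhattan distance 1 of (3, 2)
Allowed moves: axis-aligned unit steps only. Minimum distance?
9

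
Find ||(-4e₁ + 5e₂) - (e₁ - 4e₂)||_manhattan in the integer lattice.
14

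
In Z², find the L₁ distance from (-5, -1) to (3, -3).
10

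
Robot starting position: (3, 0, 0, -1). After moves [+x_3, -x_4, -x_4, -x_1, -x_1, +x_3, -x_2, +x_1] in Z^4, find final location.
(2, -1, 2, -3)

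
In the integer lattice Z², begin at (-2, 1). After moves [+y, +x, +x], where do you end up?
(0, 2)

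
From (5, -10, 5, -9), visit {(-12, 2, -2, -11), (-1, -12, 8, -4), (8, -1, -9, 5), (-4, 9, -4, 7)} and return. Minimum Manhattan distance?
162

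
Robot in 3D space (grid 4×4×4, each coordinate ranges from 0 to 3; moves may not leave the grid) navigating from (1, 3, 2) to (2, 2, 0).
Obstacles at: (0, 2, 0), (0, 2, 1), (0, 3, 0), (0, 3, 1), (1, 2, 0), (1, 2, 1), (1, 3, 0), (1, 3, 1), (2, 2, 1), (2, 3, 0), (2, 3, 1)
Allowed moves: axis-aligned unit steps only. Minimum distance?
6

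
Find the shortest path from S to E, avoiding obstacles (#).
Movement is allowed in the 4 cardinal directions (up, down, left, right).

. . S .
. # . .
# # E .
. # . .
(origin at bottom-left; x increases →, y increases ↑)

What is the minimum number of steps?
2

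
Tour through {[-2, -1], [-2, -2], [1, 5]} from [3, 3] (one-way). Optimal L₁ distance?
14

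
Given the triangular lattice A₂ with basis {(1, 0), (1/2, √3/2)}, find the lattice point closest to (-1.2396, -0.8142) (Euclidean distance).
(-1.5, -0.866)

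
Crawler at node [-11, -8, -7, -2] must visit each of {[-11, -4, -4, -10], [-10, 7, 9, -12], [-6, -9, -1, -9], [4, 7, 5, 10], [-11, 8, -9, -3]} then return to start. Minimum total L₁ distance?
162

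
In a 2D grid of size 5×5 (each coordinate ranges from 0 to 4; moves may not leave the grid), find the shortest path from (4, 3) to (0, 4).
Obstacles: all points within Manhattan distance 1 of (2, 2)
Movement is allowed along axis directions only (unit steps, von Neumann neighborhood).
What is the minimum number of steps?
5
(one shortest path: (4, 3) → (3, 3) → (3, 4) → (2, 4) → (1, 4) → (0, 4))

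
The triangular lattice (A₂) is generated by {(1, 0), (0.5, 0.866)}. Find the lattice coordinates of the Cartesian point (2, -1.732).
3b₁ - 2b₂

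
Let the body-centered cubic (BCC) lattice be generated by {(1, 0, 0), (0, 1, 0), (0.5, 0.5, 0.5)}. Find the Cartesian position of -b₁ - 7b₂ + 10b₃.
(4, -2, 5)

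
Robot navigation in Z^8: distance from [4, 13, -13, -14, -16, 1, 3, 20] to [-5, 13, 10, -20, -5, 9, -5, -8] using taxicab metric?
93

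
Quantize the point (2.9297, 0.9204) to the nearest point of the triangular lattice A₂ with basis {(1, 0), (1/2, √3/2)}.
(2.5, 0.866)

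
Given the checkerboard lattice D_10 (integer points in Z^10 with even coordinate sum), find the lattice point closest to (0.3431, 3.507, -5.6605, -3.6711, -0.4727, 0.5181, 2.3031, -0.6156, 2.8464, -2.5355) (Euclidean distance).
(0, 4, -6, -4, 0, 1, 2, -1, 3, -3)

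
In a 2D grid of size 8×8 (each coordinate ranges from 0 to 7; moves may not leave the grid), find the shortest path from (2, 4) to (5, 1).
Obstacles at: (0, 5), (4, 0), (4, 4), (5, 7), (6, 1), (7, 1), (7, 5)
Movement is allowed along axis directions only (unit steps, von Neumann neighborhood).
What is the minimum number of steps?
6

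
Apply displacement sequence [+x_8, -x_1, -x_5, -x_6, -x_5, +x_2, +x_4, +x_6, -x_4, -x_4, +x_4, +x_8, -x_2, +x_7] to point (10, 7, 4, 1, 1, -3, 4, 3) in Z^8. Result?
(9, 7, 4, 1, -1, -3, 5, 5)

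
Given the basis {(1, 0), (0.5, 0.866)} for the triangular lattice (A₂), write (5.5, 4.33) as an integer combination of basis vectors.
3b₁ + 5b₂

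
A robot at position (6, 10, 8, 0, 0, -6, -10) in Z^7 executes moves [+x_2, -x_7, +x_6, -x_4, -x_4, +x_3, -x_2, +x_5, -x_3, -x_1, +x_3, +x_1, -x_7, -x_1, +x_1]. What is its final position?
(6, 10, 9, -2, 1, -5, -12)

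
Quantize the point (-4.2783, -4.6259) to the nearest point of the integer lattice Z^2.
(-4, -5)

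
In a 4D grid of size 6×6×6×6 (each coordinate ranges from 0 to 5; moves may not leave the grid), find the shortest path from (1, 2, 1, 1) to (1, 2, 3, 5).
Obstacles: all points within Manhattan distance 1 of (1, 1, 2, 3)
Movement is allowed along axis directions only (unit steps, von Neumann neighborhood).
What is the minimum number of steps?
6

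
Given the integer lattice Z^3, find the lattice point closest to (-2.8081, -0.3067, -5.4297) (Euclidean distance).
(-3, 0, -5)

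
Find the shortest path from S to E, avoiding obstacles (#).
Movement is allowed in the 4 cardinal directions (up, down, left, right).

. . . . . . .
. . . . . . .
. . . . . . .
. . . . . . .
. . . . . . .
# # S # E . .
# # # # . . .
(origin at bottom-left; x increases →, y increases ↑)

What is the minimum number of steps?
4
(one shortest path: (2, 1) → (2, 2) → (3, 2) → (4, 2) → (4, 1))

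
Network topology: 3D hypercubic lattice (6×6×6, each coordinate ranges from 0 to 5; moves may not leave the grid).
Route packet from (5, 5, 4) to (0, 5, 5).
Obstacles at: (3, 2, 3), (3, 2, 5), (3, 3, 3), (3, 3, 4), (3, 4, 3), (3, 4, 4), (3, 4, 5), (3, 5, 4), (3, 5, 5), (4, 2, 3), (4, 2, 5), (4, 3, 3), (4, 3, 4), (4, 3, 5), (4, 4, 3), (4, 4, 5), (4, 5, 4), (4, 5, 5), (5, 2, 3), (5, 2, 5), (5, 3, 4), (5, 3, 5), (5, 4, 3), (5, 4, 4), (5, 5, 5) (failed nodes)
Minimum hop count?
8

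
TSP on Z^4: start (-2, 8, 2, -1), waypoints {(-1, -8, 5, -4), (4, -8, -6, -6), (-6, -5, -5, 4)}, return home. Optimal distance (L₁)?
94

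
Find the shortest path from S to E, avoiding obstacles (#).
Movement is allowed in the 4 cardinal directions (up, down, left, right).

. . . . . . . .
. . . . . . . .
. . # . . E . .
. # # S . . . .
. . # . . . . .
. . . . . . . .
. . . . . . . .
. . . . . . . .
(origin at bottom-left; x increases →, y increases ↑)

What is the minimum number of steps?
3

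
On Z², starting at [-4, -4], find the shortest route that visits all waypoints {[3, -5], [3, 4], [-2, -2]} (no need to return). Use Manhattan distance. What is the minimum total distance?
21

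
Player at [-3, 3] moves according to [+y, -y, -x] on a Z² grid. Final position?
(-4, 3)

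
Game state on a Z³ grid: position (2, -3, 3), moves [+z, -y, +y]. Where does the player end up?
(2, -3, 4)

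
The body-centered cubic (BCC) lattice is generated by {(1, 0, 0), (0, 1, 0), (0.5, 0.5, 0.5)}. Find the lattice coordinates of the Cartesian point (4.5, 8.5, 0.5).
4b₁ + 8b₂ + b₃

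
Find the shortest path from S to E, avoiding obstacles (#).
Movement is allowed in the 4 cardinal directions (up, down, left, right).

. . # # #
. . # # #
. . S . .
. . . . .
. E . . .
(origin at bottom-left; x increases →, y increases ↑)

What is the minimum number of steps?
3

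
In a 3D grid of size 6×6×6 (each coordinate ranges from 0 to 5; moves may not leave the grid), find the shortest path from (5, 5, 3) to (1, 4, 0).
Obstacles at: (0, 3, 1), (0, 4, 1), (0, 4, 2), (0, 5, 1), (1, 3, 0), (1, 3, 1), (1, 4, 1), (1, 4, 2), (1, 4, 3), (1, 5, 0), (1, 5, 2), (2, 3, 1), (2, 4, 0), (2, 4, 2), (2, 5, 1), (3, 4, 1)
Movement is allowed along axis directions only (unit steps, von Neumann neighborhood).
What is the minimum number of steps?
14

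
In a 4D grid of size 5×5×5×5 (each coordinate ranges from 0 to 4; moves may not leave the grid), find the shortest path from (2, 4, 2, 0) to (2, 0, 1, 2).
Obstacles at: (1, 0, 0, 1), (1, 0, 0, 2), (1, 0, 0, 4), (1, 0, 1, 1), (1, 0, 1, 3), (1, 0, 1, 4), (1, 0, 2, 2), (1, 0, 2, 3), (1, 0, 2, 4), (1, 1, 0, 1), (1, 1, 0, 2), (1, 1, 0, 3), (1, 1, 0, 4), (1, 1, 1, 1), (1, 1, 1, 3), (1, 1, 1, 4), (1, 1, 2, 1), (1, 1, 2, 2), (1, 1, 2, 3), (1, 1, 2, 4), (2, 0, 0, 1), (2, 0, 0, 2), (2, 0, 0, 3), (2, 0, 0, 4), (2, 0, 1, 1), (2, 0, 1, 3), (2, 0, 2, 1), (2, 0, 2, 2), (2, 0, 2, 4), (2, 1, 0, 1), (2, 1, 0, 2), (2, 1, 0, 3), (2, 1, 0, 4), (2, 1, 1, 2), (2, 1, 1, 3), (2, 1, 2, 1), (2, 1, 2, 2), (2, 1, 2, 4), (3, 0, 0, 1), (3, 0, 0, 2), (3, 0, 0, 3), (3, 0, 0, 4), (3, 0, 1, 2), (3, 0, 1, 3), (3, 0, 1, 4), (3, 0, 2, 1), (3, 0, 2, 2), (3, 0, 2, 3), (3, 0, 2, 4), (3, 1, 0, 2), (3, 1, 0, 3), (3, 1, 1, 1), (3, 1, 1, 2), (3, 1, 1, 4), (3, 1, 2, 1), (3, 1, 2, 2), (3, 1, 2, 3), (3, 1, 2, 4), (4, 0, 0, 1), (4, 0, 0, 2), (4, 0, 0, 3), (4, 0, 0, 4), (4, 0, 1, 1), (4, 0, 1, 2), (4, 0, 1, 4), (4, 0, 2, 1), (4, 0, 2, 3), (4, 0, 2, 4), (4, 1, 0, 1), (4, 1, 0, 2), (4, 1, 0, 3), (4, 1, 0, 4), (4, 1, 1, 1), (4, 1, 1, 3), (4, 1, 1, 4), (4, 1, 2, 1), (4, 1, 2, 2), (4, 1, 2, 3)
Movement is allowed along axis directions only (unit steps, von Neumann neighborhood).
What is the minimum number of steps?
9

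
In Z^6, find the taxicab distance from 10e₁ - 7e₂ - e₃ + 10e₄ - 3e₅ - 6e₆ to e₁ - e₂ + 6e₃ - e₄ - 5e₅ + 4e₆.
45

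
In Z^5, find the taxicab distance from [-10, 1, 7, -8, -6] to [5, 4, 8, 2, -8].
31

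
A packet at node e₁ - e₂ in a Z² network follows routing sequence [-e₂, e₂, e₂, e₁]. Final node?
(2, 0)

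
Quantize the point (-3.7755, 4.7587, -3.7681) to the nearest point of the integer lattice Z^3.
(-4, 5, -4)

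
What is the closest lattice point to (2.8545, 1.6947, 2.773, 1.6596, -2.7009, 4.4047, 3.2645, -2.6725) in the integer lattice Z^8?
(3, 2, 3, 2, -3, 4, 3, -3)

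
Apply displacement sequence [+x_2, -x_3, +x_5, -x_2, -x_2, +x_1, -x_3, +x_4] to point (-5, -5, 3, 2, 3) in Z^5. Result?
(-4, -6, 1, 3, 4)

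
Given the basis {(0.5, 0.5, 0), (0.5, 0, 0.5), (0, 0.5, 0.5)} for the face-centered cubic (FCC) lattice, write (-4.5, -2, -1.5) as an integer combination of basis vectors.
-5b₁ - 4b₂ + b₃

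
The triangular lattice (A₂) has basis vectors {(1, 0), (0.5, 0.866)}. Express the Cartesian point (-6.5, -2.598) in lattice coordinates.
-5b₁ - 3b₂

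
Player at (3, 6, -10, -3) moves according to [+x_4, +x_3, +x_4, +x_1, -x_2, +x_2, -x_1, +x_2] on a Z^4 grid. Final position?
(3, 7, -9, -1)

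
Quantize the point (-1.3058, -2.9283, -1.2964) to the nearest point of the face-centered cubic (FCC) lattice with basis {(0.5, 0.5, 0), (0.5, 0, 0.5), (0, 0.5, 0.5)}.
(-1.5, -3, -1.5)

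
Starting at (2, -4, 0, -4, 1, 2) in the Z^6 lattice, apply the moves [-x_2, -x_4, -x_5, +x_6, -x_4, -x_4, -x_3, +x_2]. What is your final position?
(2, -4, -1, -7, 0, 3)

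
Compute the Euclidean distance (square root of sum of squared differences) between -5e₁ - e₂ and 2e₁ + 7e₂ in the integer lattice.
10.6301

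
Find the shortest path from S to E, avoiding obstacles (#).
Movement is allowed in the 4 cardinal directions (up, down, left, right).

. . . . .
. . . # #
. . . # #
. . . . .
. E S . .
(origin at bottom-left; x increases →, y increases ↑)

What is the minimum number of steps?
1
(one shortest path: (2, 0) → (1, 0))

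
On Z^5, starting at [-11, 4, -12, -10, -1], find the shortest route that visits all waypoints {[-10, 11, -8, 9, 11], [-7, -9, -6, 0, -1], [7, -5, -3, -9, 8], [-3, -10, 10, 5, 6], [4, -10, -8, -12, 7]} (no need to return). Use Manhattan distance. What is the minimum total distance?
182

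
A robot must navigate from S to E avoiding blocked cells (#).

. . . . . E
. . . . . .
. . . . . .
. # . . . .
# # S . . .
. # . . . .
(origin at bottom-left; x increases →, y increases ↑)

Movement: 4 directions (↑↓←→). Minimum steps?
7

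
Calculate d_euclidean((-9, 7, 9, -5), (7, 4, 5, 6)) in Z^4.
20.0499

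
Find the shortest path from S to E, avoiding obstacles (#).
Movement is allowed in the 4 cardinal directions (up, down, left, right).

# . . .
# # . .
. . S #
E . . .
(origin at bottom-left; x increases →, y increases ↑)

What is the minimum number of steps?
3
(one shortest path: (2, 1) → (1, 1) → (0, 1) → (0, 0))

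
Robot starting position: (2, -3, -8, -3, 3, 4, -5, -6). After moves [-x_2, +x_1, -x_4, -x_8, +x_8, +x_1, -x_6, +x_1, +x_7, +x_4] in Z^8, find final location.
(5, -4, -8, -3, 3, 3, -4, -6)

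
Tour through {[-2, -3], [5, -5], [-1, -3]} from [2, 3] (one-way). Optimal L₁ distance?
19
(one optimal route: (2, 3) → (-2, -3) → (-1, -3) → (5, -5))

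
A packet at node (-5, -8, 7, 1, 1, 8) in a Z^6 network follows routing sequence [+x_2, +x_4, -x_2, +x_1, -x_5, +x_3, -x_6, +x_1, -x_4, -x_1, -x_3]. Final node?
(-4, -8, 7, 1, 0, 7)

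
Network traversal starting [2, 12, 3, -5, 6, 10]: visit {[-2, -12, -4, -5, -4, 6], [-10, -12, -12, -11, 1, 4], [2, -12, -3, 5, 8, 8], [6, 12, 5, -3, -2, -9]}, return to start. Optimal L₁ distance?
216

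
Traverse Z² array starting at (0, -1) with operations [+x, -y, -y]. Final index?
(1, -3)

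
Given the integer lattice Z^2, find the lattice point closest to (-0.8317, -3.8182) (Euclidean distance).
(-1, -4)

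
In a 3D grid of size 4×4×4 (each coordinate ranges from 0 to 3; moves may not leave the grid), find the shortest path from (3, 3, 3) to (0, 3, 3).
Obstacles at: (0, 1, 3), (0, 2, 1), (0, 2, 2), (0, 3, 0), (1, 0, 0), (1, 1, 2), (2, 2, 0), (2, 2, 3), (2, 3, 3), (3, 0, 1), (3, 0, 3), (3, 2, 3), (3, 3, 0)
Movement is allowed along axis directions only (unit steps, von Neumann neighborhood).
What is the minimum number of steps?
5
(one shortest path: (3, 3, 3) → (3, 3, 2) → (2, 3, 2) → (1, 3, 2) → (0, 3, 2) → (0, 3, 3))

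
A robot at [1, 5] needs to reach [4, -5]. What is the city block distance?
13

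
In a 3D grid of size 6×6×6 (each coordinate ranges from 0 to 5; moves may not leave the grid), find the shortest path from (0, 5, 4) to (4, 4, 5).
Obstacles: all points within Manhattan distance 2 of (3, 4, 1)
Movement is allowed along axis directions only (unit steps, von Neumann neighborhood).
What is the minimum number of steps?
6
(one shortest path: (0, 5, 4) → (1, 5, 4) → (2, 5, 4) → (3, 5, 4) → (4, 5, 4) → (4, 4, 4) → (4, 4, 5))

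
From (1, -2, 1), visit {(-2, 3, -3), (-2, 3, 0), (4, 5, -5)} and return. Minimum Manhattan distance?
38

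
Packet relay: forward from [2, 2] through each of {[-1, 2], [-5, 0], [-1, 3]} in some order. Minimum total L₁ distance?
11
(one optimal route: (2, 2) → (-1, 2) → (-1, 3) → (-5, 0))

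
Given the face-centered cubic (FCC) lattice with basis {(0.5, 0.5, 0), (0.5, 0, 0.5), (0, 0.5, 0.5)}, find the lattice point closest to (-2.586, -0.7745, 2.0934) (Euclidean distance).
(-2.5, -0.5, 2)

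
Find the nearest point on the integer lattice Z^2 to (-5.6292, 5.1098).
(-6, 5)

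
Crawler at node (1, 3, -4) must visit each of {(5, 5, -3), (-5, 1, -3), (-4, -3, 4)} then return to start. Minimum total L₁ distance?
52
(one optimal route: (1, 3, -4) → (5, 5, -3) → (-5, 1, -3) → (-4, -3, 4) → (1, 3, -4))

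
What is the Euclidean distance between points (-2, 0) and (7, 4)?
9.84886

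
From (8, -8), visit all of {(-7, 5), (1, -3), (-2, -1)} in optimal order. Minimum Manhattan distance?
28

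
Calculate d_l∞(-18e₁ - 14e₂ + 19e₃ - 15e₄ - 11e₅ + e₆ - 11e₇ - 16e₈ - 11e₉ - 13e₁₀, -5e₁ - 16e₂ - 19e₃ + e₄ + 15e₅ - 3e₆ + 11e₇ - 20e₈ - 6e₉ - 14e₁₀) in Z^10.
38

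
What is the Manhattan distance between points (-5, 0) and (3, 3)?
11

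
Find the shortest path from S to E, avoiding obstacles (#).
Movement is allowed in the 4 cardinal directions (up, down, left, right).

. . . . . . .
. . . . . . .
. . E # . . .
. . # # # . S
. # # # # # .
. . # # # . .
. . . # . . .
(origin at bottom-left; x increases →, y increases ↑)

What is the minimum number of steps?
7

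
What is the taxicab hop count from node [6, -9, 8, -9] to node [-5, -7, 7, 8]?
31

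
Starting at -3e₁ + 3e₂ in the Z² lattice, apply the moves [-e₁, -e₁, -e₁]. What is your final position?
(-6, 3)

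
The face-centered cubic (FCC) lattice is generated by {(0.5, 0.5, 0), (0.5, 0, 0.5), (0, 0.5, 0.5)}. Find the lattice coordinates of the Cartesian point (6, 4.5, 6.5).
4b₁ + 8b₂ + 5b₃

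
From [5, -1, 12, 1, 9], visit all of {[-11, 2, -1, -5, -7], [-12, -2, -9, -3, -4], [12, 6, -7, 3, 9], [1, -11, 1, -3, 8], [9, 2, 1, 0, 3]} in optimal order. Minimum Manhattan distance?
150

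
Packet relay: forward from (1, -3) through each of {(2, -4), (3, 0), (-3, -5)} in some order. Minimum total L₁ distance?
16
(one optimal route: (1, -3) → (3, 0) → (2, -4) → (-3, -5))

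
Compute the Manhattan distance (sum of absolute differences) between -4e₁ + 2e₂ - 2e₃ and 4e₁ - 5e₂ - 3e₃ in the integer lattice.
16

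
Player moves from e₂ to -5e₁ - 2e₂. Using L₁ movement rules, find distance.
8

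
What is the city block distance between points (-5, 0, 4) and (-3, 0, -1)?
7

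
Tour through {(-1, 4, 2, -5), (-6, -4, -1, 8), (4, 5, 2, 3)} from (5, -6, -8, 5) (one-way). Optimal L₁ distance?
64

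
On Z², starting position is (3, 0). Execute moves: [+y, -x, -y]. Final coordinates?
(2, 0)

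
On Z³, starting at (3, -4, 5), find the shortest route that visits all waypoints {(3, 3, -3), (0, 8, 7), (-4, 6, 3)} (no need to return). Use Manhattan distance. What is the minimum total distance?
41
(one optimal route: (3, -4, 5) → (3, 3, -3) → (-4, 6, 3) → (0, 8, 7))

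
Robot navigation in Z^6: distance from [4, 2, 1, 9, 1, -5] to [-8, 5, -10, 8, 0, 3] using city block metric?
36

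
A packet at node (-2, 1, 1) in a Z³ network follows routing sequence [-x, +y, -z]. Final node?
(-3, 2, 0)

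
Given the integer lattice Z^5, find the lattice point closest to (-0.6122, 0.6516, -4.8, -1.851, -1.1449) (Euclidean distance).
(-1, 1, -5, -2, -1)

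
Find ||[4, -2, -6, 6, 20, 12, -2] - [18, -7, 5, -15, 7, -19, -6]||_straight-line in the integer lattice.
43.9204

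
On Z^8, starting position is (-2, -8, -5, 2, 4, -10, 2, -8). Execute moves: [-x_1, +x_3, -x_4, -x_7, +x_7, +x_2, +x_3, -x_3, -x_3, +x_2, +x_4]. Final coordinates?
(-3, -6, -5, 2, 4, -10, 2, -8)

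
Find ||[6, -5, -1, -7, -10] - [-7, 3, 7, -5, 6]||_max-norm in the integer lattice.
16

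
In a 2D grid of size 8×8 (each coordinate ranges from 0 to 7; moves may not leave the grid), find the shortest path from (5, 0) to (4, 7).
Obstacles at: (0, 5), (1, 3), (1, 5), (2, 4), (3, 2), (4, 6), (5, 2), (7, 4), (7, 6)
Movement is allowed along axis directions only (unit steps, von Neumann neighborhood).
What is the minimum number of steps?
10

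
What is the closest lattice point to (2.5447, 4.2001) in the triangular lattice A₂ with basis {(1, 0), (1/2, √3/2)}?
(2.5, 4.33)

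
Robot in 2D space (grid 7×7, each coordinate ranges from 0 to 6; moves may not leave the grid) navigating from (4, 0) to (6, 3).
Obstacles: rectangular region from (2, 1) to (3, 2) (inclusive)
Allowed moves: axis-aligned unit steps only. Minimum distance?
5
(one shortest path: (4, 0) → (5, 0) → (6, 0) → (6, 1) → (6, 2) → (6, 3))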